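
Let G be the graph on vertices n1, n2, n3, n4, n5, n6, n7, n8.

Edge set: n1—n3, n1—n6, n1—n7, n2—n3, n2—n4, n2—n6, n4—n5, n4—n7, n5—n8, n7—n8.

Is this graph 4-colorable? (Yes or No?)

Yes

The chromatic number is 3. The cycle n2-n4-n7-n1-n6-n2 has odd length 5, so it cannot be 2-colored; at least 3 colors are needed.
3 colors suffice: color red → {n2, n5, n7}; color blue → {n1, n4, n8}; color green → {n3, n6}.
Since 4 ≥ 3, a proper 4-coloring certainly exists.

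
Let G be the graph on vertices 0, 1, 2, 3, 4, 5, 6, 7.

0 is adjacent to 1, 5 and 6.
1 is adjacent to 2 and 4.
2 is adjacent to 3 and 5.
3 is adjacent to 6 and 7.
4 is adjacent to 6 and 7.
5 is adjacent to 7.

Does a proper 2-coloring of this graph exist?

No

The cycle 4-7-3-2-1-4 has odd length 5, so it cannot be 2-colored; at least 3 colors are needed.
So 2 colors are not enough.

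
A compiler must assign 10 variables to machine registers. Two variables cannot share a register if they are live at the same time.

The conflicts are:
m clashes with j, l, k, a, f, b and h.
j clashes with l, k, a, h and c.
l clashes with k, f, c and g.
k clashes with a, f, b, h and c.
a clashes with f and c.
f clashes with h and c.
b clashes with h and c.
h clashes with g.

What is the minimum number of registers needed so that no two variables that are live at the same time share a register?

m, k, b, h are mutually in conflict, so at least 4 registers are needed.
Using 4 registers: m=2, j=3, l=4, k=1, a=4, f=3, b=3, h=4, c=2, g=1. No two conflicting variables share a register.

4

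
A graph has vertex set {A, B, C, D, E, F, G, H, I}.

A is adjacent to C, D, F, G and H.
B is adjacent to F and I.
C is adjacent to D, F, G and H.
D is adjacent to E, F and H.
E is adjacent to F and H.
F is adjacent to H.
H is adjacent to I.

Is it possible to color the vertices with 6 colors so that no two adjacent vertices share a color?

Yes

The chromatic number is 5. A, C, D, F, H are pairwise adjacent (a clique of size 5), so at least 5 colors are needed.
One proper 5-coloring: A=3, B=1, C=4, D=5, E=3, F=2, G=1, H=1, I=2.
Since 6 ≥ 5, a proper 6-coloring certainly exists.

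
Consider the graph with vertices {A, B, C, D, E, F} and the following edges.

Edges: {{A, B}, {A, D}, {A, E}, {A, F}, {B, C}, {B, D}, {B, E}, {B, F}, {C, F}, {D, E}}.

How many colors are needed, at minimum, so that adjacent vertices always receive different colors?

4

A, B, D, E form a clique, so at least 4 colors are needed.
4 colors suffice: A=2, B=1, C=2, D=3, E=4, F=3. Every edge joins two different colors.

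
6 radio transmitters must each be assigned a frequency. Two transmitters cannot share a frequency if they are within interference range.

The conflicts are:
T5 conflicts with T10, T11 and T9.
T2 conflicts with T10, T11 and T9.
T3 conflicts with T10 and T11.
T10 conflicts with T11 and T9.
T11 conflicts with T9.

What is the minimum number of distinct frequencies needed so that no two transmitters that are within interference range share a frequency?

T5, T10, T11, T9 all conflict with each other, so at least 4 frequencies are needed.
4 frequencies suffice: frequency 1 → {T10}; frequency 2 → {T11}; frequency 3 → {T3, T9}; frequency 4 → {T5, T2}. No two conflicting transmitters share a frequency.

4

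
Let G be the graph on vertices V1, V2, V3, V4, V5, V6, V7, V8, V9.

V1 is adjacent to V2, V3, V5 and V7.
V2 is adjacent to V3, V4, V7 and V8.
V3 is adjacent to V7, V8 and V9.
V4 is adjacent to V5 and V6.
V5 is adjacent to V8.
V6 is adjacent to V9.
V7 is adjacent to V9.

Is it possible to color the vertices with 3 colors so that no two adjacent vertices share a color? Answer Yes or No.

V1, V2, V3, V7 are mutually adjacent (a clique of size 4), so at least 4 colors are needed.
So 3 colors are not enough.

No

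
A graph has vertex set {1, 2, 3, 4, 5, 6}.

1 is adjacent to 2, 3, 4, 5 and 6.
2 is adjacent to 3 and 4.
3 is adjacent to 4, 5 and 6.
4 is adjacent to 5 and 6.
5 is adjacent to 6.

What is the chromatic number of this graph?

1, 3, 4, 5, 6 form a clique, so at least 5 colors are needed.
5 colors suffice: 1=b, 2=d, 3=c, 4=a, 5=e, 6=d. No two adjacent vertices share a color.

5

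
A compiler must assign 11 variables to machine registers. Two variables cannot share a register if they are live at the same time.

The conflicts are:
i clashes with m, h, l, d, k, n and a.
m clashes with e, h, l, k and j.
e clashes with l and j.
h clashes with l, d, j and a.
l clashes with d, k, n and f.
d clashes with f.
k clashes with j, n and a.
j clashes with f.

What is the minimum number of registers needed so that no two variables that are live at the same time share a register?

i, m, l, k all conflict with each other, so at least 4 registers are needed.
Using 4 registers: i=2, m=4, e=2, h=3, l=1, d=4, k=3, j=1, n=4, f=2, a=1. Each listed conflict is separated.

4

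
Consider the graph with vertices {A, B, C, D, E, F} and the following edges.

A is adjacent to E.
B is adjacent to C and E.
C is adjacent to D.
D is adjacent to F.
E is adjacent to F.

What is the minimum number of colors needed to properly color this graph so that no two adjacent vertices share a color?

The cycle B-E-F-D-C-B has odd length 5, so it cannot be 2-colored; at least 3 colors are needed.
One proper 3-coloring: A=blue, B=blue, C=red, D=green, E=red, F=blue. No two adjacent vertices share a color.

3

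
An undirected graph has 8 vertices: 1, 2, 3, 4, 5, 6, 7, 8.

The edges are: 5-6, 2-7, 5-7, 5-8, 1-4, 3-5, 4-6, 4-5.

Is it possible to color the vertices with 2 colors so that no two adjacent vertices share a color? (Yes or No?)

4, 5, 6 are pairwise adjacent, so at least 3 colors are needed.
So 2 colors are not enough.

No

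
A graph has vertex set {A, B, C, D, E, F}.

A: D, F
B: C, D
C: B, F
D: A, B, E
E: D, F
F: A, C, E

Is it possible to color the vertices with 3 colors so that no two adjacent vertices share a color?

Yes

The chromatic number is 3. The cycle B-D-E-F-C-B has odd length 5, so it cannot be 2-colored; at least 3 colors are needed.
A valid assignment using 3 colors: A=2, B=3, C=2, D=1, E=2, F=1.
That is already a proper 3-coloring.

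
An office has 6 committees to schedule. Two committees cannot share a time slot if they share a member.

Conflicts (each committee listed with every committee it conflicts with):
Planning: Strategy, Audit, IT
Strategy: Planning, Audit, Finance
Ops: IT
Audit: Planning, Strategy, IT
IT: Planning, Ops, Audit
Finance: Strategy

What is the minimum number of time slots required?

Planning, Audit, IT are mutually in conflict, so at least 3 time slots are needed.
A valid assignment using 3 time slots: Planning=1, Strategy=3, Ops=1, Audit=2, IT=3, Finance=1. Each listed conflict is separated.

3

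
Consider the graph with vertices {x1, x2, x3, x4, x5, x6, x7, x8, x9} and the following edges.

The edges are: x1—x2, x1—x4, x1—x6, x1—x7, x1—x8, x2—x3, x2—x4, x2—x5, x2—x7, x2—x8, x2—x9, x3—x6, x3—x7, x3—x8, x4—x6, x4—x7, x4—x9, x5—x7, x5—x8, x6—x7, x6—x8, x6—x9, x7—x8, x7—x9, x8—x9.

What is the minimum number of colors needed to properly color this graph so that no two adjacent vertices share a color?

x2, x3, x7, x8 are mutually adjacent (a clique of size 4), so at least 4 colors are needed.
4 colors suffice: color red → {x7}; color blue → {x4, x8}; color green → {x2, x6}; color yellow → {x1, x3, x5, x9}. Each edge has distinct colors on its endpoints.

4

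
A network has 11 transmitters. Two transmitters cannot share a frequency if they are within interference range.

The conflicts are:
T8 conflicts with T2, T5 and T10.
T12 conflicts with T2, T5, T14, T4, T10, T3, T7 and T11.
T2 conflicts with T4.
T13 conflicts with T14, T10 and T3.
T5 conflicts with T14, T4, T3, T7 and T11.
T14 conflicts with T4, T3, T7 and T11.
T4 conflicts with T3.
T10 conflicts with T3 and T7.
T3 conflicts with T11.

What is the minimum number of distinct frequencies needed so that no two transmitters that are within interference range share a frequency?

T12, T5, T14, T4, T3 are mutually in conflict, so at least 5 frequencies are needed.
5 frequencies suffice: frequency 1 → {T8, T12, T13}; frequency 2 → {T2, T3, T7}; frequency 3 → {T5, T10}; frequency 4 → {T14}; frequency 5 → {T4, T11}. Each listed conflict is separated.

5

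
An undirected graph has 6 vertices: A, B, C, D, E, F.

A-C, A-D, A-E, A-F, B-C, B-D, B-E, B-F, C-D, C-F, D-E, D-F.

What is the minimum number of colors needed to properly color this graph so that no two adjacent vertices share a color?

A, C, D, F are pairwise adjacent (a clique of size 4), so at least 4 colors are needed.
A valid assignment using 4 colors: A=green, B=green, C=yellow, D=red, E=blue, F=blue. Each edge has distinct colors on its endpoints.

4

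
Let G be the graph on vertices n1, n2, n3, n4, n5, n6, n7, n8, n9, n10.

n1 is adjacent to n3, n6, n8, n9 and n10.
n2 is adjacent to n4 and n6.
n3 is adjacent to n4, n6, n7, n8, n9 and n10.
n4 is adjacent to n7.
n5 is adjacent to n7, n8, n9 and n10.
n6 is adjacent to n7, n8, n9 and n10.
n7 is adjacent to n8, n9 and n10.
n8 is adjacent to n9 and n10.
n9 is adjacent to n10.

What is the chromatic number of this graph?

6

n3, n6, n7, n8, n9, n10 are mutually adjacent (a clique of size 6), so at least 6 colors are needed.
6 colors suffice: n1=6, n2=2, n3=5, n4=1, n5=3, n6=3, n7=6, n8=4, n9=1, n10=2. Each edge has distinct colors on its endpoints.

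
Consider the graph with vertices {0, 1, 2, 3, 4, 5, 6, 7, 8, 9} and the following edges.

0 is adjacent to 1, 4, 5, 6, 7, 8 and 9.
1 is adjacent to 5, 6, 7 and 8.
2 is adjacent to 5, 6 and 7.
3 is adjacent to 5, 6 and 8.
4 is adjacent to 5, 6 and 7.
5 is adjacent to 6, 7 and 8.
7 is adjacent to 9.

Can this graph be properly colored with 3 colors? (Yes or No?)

No

0, 4, 5, 7 are pairwise adjacent (a clique of size 4), so at least 4 colors are needed.
So 3 colors are not enough.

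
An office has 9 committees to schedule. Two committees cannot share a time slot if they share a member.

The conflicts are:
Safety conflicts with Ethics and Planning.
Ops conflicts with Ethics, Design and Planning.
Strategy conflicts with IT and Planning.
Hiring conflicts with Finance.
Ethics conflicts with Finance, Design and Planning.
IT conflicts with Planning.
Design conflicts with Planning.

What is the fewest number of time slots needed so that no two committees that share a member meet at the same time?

Ops, Ethics, Design, Planning are mutually in conflict, so at least 4 time slots are needed.
4 time slots suffice: time slot 1 → {Finance, Planning}; time slot 2 → {Hiring, Ethics, IT}; time slot 3 → {Safety, Strategy, Design}; time slot 4 → {Ops}. Each listed conflict is separated.

4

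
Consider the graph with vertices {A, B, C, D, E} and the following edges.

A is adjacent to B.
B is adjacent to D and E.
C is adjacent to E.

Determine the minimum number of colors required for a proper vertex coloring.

A and B are adjacent, so at least 2 colors are needed.
2 colors suffice: color red → {B, C}; color blue → {A, D, E}. Every edge joins two different colors.

2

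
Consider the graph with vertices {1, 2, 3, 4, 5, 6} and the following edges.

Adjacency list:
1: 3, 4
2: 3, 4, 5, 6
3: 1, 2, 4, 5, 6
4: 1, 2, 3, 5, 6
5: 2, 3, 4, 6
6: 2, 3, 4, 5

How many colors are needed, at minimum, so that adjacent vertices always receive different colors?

2, 3, 4, 5, 6 form a clique, so at least 5 colors are needed.
A valid assignment using 5 colors: 1=green, 2=purple, 3=blue, 4=red, 5=yellow, 6=green. Each edge has distinct colors on its endpoints.

5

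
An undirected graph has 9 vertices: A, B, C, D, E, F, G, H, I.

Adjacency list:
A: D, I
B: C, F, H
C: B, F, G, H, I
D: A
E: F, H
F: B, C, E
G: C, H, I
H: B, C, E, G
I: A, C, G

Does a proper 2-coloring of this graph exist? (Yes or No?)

No

B, C, F form a triangle, so at least 3 colors are needed.
So 2 colors are not enough.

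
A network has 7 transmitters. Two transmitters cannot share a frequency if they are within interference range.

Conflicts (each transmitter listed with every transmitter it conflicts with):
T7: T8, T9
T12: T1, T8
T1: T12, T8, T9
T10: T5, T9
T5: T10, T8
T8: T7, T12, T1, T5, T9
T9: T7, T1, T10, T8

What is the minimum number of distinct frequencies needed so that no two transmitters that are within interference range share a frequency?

T7, T8, T9 are mutually in conflict, so at least 3 frequencies are needed.
3 frequencies suffice: frequency 1 → {T10, T8}; frequency 2 → {T12, T5, T9}; frequency 3 → {T7, T1}. No two conflicting transmitters share a frequency.

3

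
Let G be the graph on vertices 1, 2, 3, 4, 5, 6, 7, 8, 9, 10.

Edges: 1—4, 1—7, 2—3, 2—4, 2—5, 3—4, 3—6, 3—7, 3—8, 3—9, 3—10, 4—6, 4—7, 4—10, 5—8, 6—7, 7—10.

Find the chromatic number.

3, 4, 6, 7 are mutually adjacent (a clique of size 4), so at least 4 colors are needed.
A valid assignment using 4 colors: 1=red, 2=green, 3=red, 4=blue, 5=red, 6=yellow, 7=green, 8=blue, 9=blue, 10=yellow. Each edge has distinct colors on its endpoints.

4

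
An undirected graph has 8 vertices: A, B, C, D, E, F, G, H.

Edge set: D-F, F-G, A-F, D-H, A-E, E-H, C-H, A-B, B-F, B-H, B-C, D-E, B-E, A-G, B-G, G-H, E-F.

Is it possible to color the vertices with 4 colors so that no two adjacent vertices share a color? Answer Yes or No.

Yes

The chromatic number is 4. A, B, E, F are pairwise adjacent (a clique of size 4), so at least 4 colors are needed.
4 colors suffice: color 1 → {B, D}; color 2 → {C, E, G}; color 3 → {F, H}; color 4 → {A}.
That is already a proper 4-coloring.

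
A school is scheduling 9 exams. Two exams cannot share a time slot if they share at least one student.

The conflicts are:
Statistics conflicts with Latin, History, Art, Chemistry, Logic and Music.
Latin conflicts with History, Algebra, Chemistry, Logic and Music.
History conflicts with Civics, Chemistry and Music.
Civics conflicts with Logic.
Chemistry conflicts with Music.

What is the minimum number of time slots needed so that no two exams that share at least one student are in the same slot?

5

Statistics, Latin, History, Chemistry, Music all conflict with each other, so at least 5 time slots are needed.
5 time slots suffice: Statistics=2, Latin=1, History=3, Civics=1, Art=1, Algebra=2, Chemistry=4, Logic=3, Music=5. No two conflicting exams share a time slot.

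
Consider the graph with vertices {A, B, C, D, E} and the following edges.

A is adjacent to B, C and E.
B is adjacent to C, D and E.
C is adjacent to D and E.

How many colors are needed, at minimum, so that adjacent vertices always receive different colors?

A, B, C, E are pairwise adjacent (a clique of size 4), so at least 4 colors are needed.
4 colors suffice: color red → {C}; color blue → {B}; color green → {A, D}; color yellow → {E}. Every edge joins two different colors.

4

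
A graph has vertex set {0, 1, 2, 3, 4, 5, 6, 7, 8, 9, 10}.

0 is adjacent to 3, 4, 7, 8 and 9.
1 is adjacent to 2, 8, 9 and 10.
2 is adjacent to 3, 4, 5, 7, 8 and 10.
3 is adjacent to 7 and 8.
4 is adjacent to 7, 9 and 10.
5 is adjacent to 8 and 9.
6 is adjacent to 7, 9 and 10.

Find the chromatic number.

0, 4, 9 are pairwise adjacent, so at least 3 colors are needed.
3 colors suffice: 0=red, 1=green, 2=red, 3=green, 4=green, 5=green, 6=red, 7=blue, 8=blue, 9=blue, 10=blue. Each edge has distinct colors on its endpoints.

3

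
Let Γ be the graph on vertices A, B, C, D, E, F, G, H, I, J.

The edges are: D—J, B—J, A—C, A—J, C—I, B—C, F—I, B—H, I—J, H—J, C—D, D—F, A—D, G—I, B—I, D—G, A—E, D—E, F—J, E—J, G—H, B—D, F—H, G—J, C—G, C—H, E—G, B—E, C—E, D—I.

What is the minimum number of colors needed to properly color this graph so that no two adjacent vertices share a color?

A, D, E, J form a clique, so at least 4 colors are needed.
One proper 4-coloring: A=yellow, B=yellow, C=blue, D=red, E=green, F=yellow, G=yellow, H=red, I=green, J=blue. No two adjacent vertices share a color.

4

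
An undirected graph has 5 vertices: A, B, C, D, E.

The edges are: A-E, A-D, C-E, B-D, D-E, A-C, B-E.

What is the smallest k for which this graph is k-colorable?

A, C, E are pairwise adjacent, so at least 3 colors are needed.
One proper 3-coloring: A=green, B=green, C=blue, D=blue, E=red. Every edge joins two different colors.

3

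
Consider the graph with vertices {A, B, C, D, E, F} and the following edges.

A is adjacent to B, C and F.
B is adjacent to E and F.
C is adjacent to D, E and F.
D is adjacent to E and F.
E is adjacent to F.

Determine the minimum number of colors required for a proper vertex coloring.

C, D, E, F form a clique, so at least 4 colors are needed.
A valid assignment using 4 colors: A=blue, B=green, C=green, D=yellow, E=blue, F=red. Each edge has distinct colors on its endpoints.

4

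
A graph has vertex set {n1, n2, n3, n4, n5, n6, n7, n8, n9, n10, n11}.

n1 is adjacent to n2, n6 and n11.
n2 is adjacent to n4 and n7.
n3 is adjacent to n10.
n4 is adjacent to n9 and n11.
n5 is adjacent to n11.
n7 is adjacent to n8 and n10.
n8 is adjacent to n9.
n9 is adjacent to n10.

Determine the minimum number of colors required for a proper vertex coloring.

The cycle n2-n7-n8-n9-n4-n2 has odd length 5, so it cannot be 2-colored; at least 3 colors are needed.
3 colors suffice: color 1 → {n1, n3, n4, n5, n7}; color 2 → {n2, n6, n8, n10, n11}; color 3 → {n9}. Every edge joins two different colors.

3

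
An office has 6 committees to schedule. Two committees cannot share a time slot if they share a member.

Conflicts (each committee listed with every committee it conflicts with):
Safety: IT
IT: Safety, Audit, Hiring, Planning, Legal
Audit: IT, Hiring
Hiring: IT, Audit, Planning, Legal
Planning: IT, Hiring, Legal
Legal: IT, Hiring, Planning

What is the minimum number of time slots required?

IT, Hiring, Planning, Legal pairwise conflict, so at least 4 time slots are needed.
Using 4 time slots: Safety=2, IT=1, Audit=3, Hiring=2, Planning=3, Legal=4. Each listed conflict is separated.

4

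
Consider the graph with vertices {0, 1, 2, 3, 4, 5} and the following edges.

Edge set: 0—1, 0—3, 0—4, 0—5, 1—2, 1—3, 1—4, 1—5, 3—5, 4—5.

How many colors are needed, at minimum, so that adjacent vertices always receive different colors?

0, 1, 4, 5 are mutually adjacent (a clique of size 4), so at least 4 colors are needed.
4 colors suffice: color a → {1}; color b → {0, 2}; color c → {5}; color d → {3, 4}. No two adjacent vertices share a color.

4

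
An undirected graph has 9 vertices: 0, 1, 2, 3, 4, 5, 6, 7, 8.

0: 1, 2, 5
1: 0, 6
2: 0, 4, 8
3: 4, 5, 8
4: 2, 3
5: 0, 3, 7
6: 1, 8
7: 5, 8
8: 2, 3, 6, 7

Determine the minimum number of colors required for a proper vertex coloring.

3

The cycle 0-2-4-3-5-0 has odd length 5, so it cannot be 2-colored; at least 3 colors are needed.
3 colors suffice: 0=b, 1=a, 2=c, 3=b, 4=a, 5=a, 6=b, 7=b, 8=a. Each edge has distinct colors on its endpoints.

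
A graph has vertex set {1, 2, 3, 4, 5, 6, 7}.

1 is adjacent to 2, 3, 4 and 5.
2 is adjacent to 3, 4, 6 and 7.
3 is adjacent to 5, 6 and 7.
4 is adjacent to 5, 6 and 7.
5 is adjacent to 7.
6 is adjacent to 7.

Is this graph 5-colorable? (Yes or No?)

Yes

The chromatic number is 4. 2, 3, 6, 7 are pairwise adjacent (a clique of size 4), so at least 4 colors are needed.
A valid assignment using 4 colors: 1=red, 2=blue, 3=green, 4=green, 5=blue, 6=yellow, 7=red.
Since 5 ≥ 4, a proper 5-coloring certainly exists.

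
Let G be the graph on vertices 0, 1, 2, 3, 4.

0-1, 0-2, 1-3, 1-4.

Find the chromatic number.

2

1 and 4 are adjacent, so at least 2 colors are needed.
A valid assignment using 2 colors: 0=b, 1=a, 2=a, 3=b, 4=b. Each edge has distinct colors on its endpoints.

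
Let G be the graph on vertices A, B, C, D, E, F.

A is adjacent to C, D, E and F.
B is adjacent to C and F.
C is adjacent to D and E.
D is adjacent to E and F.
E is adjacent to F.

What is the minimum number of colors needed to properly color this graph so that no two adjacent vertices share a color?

4

A, D, E, F are pairwise adjacent (a clique of size 4), so at least 4 colors are needed.
One proper 4-coloring: A=3, B=2, C=1, D=2, E=4, F=1. Every edge joins two different colors.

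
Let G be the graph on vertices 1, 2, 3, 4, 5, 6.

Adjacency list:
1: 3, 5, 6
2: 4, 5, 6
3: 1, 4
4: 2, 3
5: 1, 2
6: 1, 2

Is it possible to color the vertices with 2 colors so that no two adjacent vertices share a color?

The cycle 3-4-2-6-1-3 has odd length 5, so it cannot be 2-colored; at least 3 colors are needed.
So 2 colors are not enough.

No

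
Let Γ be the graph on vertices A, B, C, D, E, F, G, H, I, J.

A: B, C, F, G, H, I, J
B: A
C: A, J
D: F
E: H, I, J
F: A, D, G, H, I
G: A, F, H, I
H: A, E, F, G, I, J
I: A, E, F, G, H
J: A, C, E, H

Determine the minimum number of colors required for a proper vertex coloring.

A, F, G, H, I are mutually adjacent (a clique of size 5), so at least 5 colors are needed.
5 colors suffice: color 1 → {A, D, E}; color 2 → {B, C, H}; color 3 → {F, J}; color 4 → {I}; color 5 → {G}. No two adjacent vertices share a color.

5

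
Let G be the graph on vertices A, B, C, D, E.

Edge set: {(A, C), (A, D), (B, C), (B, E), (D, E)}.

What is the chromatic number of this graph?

3

The cycle D-E-B-C-A-D has odd length 5, so it cannot be 2-colored; at least 3 colors are needed.
3 colors suffice: color 1 → {B, D}; color 2 → {A, E}; color 3 → {C}. Each edge has distinct colors on its endpoints.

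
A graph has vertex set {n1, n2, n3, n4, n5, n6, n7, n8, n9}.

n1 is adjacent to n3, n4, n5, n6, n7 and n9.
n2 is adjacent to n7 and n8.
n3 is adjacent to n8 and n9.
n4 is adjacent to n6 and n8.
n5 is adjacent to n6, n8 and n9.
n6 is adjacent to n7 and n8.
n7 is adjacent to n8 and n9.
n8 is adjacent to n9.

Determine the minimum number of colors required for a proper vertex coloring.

3

n4, n6, n8 are pairwise adjacent, so at least 3 colors are needed.
One proper 3-coloring: n1=1, n2=2, n3=3, n4=3, n5=3, n6=2, n7=3, n8=1, n9=2. Each edge has distinct colors on its endpoints.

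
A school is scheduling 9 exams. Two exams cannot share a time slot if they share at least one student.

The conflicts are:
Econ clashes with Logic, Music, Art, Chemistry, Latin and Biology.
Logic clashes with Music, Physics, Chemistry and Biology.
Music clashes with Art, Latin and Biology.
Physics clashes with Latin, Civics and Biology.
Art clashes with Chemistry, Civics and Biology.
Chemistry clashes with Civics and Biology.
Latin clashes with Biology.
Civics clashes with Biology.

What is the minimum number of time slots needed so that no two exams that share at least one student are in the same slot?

4

Art, Chemistry, Civics, Biology all conflict with each other, so at least 4 time slots are needed.
A valid assignment using 4 time slots: Econ=2, Logic=3, Music=4, Physics=4, Art=3, Chemistry=4, Latin=3, Civics=2, Biology=1. Each listed conflict is separated.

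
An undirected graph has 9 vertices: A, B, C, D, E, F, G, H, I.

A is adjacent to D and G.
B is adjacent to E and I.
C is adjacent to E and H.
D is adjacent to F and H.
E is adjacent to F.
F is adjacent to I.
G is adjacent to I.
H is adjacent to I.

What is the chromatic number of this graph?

3

The cycle I-G-A-D-F-I has odd length 5, so it cannot be 2-colored; at least 3 colors are needed.
3 colors suffice: color 1 → {D, E, I}; color 2 → {A, B, F, H}; color 3 → {C, G}. Every edge joins two different colors.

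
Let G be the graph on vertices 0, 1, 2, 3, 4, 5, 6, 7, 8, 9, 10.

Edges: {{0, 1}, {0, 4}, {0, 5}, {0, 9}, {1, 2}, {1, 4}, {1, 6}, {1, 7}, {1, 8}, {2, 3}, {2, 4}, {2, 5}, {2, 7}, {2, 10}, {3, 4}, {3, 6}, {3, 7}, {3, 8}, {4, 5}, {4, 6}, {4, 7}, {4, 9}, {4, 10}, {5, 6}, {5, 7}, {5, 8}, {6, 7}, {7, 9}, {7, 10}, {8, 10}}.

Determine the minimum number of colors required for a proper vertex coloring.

4

2, 4, 5, 7 are mutually adjacent (a clique of size 4), so at least 4 colors are needed.
4 colors suffice: color red → {4, 8}; color blue → {0, 7}; color green → {1, 3, 5, 9, 10}; color yellow → {2, 6}. No two adjacent vertices share a color.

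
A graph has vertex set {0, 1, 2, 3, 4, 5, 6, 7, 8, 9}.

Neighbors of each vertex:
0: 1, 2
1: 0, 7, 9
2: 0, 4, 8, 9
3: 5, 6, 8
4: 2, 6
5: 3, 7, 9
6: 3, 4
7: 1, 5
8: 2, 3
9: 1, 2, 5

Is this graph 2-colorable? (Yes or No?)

The cycle 8-3-5-9-2-8 has odd length 5, so it cannot be 2-colored; at least 3 colors are needed.
So 2 colors are not enough.

No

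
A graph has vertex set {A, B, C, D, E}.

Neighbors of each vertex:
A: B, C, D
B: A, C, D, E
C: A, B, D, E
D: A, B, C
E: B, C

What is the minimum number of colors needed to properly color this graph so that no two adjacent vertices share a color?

A, B, C, D are pairwise adjacent (a clique of size 4), so at least 4 colors are needed.
4 colors suffice: color 1 → {C}; color 2 → {B}; color 3 → {A, E}; color 4 → {D}. Every edge joins two different colors.

4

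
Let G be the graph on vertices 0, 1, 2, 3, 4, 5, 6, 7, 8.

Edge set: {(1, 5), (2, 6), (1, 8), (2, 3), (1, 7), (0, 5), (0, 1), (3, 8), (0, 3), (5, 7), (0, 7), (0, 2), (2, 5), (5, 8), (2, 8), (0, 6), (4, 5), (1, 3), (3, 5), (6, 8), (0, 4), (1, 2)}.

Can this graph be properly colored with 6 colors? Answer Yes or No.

The chromatic number is 5. 1, 2, 3, 5, 8 form a clique, so at least 5 colors are needed.
One proper 5-coloring: 0=a, 1=c, 2=d, 3=e, 4=c, 5=b, 6=b, 7=d, 8=a.
Since 6 ≥ 5, a proper 6-coloring certainly exists.

Yes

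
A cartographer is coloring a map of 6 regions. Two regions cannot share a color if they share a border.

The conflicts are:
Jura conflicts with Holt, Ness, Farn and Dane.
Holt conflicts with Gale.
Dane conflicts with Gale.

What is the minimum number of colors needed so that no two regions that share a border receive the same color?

2

Jura and Farn conflict, so at least 2 colors are needed.
2 colors suffice: color 1 → {Jura, Gale}; color 2 → {Holt, Ness, Farn, Dane}. Each listed conflict is separated.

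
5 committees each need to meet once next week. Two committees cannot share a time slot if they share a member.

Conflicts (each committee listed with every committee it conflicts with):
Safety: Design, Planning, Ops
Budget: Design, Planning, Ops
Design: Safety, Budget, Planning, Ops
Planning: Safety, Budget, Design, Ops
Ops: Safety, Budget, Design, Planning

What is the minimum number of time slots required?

Safety, Design, Planning, Ops all conflict with each other, so at least 4 time slots are needed.
A valid assignment using 4 time slots: Safety=4, Budget=4, Design=3, Planning=2, Ops=1. Every pair that conflicts lands in different time slots.

4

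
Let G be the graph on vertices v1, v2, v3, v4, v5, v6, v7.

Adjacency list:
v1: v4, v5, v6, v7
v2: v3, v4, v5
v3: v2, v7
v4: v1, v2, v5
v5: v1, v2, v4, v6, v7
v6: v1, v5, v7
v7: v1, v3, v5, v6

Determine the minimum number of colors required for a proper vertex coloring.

v1, v5, v6, v7 are mutually adjacent (a clique of size 4), so at least 4 colors are needed.
4 colors suffice: color 1 → {v3, v5}; color 2 → {v1, v2}; color 3 → {v4, v7}; color 4 → {v6}. No two adjacent vertices share a color.

4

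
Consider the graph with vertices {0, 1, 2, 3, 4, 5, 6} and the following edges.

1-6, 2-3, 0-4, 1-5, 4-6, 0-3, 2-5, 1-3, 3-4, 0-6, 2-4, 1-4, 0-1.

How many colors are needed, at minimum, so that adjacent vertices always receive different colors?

0, 1, 3, 4 are mutually adjacent (a clique of size 4), so at least 4 colors are needed.
4 colors suffice: color a → {4, 5}; color b → {1, 2}; color c → {3, 6}; color d → {0}. Every edge joins two different colors.

4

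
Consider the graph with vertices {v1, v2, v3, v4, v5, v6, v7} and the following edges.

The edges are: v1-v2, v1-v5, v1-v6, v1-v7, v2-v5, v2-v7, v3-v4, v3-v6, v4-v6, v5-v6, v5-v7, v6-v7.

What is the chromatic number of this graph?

v1, v5, v6, v7 are mutually adjacent (a clique of size 4), so at least 4 colors are needed.
4 colors suffice: color R → {v2, v6}; color B → {v3, v7}; color G → {v4, v5}; color Y → {v1}. Each edge has distinct colors on its endpoints.

4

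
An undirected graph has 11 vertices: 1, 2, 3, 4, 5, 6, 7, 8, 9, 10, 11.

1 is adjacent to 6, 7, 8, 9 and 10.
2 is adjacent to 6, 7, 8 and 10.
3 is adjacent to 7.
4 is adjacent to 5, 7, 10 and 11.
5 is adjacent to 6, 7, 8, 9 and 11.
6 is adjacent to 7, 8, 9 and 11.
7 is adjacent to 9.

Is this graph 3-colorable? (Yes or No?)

No

1, 6, 7, 9 are mutually adjacent (a clique of size 4), so at least 4 colors are needed.
So 3 colors are not enough.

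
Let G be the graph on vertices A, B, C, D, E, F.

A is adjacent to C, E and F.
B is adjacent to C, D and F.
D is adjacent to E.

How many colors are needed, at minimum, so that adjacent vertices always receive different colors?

The cycle E-A-C-B-D-E has odd length 5, so it cannot be 2-colored; at least 3 colors are needed.
3 colors suffice: color 1 → {A, B}; color 2 → {C, D, F}; color 3 → {E}. No two adjacent vertices share a color.

3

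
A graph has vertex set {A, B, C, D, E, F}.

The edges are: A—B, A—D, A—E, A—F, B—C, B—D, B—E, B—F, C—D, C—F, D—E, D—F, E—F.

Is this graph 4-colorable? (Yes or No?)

No

A, B, D, E, F form a clique, so at least 5 colors are needed.
So 4 colors are not enough.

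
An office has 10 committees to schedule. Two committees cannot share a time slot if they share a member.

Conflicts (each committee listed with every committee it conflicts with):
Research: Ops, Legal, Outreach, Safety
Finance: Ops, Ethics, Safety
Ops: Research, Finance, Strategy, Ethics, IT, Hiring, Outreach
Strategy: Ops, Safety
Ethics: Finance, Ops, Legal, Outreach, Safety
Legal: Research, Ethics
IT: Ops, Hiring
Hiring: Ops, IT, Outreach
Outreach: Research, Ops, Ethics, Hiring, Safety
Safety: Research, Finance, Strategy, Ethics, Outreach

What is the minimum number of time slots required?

Finance, Ethics, Safety all conflict with each other, so at least 3 time slots are needed.
3 time slots suffice: time slot 1 → {Ops, Legal, Safety}; time slot 2 → {Research, Strategy, Ethics, Hiring}; time slot 3 → {Finance, IT, Outreach}. No two conflicting committees share a time slot.

3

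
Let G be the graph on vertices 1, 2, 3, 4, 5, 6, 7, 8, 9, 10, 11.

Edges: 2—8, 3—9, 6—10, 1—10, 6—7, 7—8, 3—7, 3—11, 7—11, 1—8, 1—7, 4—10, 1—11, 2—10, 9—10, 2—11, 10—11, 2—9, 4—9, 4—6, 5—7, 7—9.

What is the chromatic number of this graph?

3

4, 9, 10 form a triangle, so at least 3 colors are needed.
A valid assignment using 3 colors: 1=green, 2=green, 3=green, 4=green, 5=blue, 6=blue, 7=red, 8=blue, 9=blue, 10=red, 11=blue. Every edge joins two different colors.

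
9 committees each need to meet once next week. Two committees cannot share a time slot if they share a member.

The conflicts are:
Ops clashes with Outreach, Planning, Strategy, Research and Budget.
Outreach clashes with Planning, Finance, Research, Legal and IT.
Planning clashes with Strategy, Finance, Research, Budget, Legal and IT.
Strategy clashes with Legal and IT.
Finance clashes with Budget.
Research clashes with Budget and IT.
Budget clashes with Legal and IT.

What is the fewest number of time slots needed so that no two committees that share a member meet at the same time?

Planning, Research, Budget, IT all conflict with each other, so at least 4 time slots are needed.
4 time slots suffice: time slot 1 → {Planning}; time slot 2 → {Outreach, Strategy, Budget}; time slot 3 → {Ops, Finance, Legal, IT}; time slot 4 → {Research}. No two conflicting committees share a time slot.

4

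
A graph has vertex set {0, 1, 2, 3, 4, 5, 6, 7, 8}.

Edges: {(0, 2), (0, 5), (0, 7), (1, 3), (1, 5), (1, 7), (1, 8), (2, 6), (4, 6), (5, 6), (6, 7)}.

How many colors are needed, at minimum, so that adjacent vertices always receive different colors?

2

0 and 2 are adjacent, so at least 2 colors are needed.
A valid assignment using 2 colors: 0=red, 1=red, 2=blue, 3=blue, 4=blue, 5=blue, 6=red, 7=blue, 8=blue. Every edge joins two different colors.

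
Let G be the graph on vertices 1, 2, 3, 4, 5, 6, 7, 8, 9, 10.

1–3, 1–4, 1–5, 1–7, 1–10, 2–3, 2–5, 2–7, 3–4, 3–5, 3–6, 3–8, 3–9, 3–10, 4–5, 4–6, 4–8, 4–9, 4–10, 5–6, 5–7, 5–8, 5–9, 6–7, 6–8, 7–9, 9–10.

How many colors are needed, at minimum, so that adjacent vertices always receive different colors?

5

3, 4, 5, 6, 8 are pairwise adjacent (a clique of size 5), so at least 5 colors are needed.
A valid assignment using 5 colors: 1=d, 2=c, 3=b, 4=c, 5=a, 6=d, 7=b, 8=e, 9=d, 10=a. Each edge has distinct colors on its endpoints.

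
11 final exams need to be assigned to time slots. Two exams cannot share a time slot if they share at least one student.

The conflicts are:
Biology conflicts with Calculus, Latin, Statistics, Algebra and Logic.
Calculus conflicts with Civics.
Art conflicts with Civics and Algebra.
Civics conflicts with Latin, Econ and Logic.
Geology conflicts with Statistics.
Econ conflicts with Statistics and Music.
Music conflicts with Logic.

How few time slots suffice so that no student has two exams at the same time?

3

The cycle Music-Econ-Statistics-Biology-Logic-Music has odd length 5, so it cannot be 2-colored; at least 3 time slots are needed.
Using 3 time slots: Biology=1, Calculus=2, Art=2, Civics=1, Latin=2, Geology=1, Econ=3, Statistics=2, Algebra=3, Music=1, Logic=2. No two conflicting exams share a time slot.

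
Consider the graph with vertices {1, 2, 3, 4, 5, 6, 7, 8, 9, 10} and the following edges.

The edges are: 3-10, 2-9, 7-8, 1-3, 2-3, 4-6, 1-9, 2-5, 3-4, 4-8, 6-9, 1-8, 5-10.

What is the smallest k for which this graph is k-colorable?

3

The cycle 9-1-8-4-6-9 has odd length 5, so it cannot be 2-colored; at least 3 colors are needed.
3 colors suffice: color red → {3, 5, 8, 9}; color blue → {1, 2, 4, 7, 10}; color green → {6}. Each edge has distinct colors on its endpoints.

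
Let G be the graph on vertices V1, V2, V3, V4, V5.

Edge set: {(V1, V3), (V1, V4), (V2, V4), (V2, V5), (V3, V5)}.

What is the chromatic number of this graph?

The cycle V1-V4-V2-V5-V3-V1 has odd length 5, so it cannot be 2-colored; at least 3 colors are needed.
A valid assignment using 3 colors: V1=3, V2=1, V3=1, V4=2, V5=2. No two adjacent vertices share a color.

3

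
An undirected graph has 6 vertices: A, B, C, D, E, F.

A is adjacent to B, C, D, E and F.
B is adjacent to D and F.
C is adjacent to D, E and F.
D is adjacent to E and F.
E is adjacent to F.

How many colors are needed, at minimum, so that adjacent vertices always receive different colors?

A, C, D, E, F are pairwise adjacent (a clique of size 5), so at least 5 colors are needed.
5 colors suffice: color 1 → {A}; color 2 → {F}; color 3 → {D}; color 4 → {B, E}; color 5 → {C}. No two adjacent vertices share a color.

5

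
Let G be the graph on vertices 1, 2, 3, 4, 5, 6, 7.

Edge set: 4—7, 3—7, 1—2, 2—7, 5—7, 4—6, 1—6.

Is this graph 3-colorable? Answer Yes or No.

Yes

The chromatic number is 3. The cycle 2-7-4-6-1-2 has odd length 5, so it cannot be 2-colored; at least 3 colors are needed.
One proper 3-coloring: 1=c, 2=b, 3=b, 4=b, 5=b, 6=a, 7=a.
That is already a proper 3-coloring.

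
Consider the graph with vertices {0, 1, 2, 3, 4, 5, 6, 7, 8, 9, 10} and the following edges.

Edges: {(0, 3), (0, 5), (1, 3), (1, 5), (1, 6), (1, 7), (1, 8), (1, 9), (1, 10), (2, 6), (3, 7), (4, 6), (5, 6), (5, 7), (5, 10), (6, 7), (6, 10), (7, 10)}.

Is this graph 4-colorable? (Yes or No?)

1, 5, 6, 7, 10 are mutually adjacent (a clique of size 5), so at least 5 colors are needed.
So 4 colors are not enough.

No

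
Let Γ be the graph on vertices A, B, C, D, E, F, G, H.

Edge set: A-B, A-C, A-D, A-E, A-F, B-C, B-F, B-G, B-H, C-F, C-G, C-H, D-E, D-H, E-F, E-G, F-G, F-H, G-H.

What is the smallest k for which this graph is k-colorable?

5

B, C, F, G, H are pairwise adjacent (a clique of size 5), so at least 5 colors are needed.
A valid assignment using 5 colors: A=2, B=4, C=5, D=1, E=4, F=1, G=3, H=2. No two adjacent vertices share a color.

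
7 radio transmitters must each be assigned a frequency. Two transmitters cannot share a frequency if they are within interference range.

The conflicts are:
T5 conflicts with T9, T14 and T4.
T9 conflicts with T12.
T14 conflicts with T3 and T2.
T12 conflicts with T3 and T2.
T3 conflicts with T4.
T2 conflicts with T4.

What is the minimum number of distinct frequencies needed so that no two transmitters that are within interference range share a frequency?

3

The cycle T5-T14-T3-T12-T9-T5 has odd length 5, so it cannot be 2-colored; at least 3 frequencies are needed.
Using 3 frequencies: T5=1, T9=3, T14=2, T12=2, T3=1, T2=1, T4=2. Each listed conflict is separated.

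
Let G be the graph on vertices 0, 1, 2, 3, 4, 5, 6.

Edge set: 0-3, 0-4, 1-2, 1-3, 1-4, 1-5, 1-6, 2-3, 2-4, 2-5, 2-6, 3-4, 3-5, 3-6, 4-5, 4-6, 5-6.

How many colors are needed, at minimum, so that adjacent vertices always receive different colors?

6

1, 2, 3, 4, 5, 6 are pairwise adjacent (a clique of size 6), so at least 6 colors are needed.
6 colors suffice: 0=green, 1=purple, 2=yellow, 3=blue, 4=red, 5=green, 6=orange. No two adjacent vertices share a color.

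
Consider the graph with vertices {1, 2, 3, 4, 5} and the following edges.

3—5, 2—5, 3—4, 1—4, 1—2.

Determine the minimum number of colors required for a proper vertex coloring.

The cycle 4-3-5-2-1-4 has odd length 5, so it cannot be 2-colored; at least 3 colors are needed.
3 colors suffice: 1=blue, 2=green, 3=blue, 4=red, 5=red. No two adjacent vertices share a color.

3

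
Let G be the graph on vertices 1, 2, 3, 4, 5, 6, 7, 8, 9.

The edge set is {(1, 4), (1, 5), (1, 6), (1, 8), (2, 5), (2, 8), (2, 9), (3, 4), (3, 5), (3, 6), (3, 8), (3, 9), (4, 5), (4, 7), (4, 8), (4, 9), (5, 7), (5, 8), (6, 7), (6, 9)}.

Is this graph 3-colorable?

No

3, 4, 5, 8 are mutually adjacent (a clique of size 4), so at least 4 colors are needed.
So 3 colors are not enough.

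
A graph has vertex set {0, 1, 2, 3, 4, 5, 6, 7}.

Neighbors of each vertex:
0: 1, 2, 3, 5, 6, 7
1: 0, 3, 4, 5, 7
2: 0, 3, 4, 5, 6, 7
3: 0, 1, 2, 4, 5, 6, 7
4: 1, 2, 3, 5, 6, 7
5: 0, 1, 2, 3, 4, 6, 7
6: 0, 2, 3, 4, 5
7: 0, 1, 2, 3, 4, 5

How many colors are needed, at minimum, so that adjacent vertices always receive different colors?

2, 3, 4, 5, 6 are mutually adjacent (a clique of size 5), so at least 5 colors are needed.
5 colors suffice: color a → {5}; color b → {3}; color c → {1, 2}; color d → {6, 7}; color e → {0, 4}. Every edge joins two different colors.

5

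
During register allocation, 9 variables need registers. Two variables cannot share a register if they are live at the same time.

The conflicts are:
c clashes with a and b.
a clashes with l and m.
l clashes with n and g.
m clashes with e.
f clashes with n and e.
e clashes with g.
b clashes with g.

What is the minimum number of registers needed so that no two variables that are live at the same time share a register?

3

The cycle g-l-a-c-b-g has odd length 5, so it cannot be 2-colored; at least 3 registers are needed.
3 registers suffice: register 1 → {a, n, e, b}; register 2 → {c, l, m, f}; register 3 → {g}. No two conflicting variables share a register.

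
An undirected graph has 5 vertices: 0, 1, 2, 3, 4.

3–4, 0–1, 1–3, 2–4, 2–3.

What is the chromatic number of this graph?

3

2, 3, 4 form a triangle, so at least 3 colors are needed.
3 colors suffice: color a → {0, 3}; color b → {1, 2}; color c → {4}. Each edge has distinct colors on its endpoints.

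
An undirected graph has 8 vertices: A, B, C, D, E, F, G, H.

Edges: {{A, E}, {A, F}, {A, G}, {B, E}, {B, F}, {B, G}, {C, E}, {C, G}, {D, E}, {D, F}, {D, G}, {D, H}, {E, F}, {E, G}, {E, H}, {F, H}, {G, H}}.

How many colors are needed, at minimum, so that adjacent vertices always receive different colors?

D, E, G, H are pairwise adjacent (a clique of size 4), so at least 4 colors are needed.
4 colors suffice: color 1 → {E}; color 2 → {F, G}; color 3 → {A, B, C, H}; color 4 → {D}. Each edge has distinct colors on its endpoints.

4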